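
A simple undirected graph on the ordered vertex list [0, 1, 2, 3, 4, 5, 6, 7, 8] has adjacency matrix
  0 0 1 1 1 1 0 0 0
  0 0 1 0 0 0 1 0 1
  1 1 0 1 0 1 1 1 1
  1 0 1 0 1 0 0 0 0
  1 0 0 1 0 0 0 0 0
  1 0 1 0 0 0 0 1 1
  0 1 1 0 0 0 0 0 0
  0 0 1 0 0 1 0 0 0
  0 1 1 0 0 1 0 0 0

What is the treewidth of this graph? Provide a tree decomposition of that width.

Treewidth 2.
One optimal decomposition is:
Bags: B1 = {2, 5, 8}  B2 = {2, 5, 7}  B3 = {0, 2, 5}  B4 = {1, 2, 8}  B5 = {1, 2, 6}  B6 = {0, 2, 3}  B7 = {0, 3, 4}
Tree: B1–B2, B1–B3, B1–B4, B4–B5, B3–B6, B6–B7

Every bag has size at most 3, so the width is 3 − 1 = 2 and tw(G) ≤ 2. For the lower bound, the 3 vertices {1, 2, 8} are pairwise adjacent, and any tree decomposition puts a clique entirely inside one bag — forcing width ≥ 2. The upper and lower bounds meet at 2, so that is the treewidth.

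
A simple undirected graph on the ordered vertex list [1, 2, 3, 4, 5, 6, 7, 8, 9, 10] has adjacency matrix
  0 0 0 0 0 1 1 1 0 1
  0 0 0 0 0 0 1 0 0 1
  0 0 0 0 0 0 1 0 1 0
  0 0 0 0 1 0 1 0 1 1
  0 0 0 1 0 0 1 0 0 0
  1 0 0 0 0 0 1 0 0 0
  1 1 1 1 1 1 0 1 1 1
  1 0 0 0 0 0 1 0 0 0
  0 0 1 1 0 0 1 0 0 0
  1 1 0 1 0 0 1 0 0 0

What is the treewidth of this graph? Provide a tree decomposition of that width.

Treewidth 2.
Bags: B1 = {4, 7, 10}  B2 = {1, 7, 10}  B3 = {1, 6, 7}  B4 = {4, 7, 9}  B5 = {2, 7, 10}  B6 = {1, 7, 8}  B7 = {4, 5, 7}  B8 = {3, 7, 9}
Tree: B1–B2, B2–B3, B1–B4, B1–B5, B2–B6, B1–B7, B4–B8

The largest bag has 3 vertices, giving width 2; this decomposition certifies tw(G) ≤ 2. On the other hand G contains the 3-clique {1, 7, 8}. A clique must lie in a single bag of any decomposition, so no decomposition can have width below 2. Combining the bounds, tw(G) = 2.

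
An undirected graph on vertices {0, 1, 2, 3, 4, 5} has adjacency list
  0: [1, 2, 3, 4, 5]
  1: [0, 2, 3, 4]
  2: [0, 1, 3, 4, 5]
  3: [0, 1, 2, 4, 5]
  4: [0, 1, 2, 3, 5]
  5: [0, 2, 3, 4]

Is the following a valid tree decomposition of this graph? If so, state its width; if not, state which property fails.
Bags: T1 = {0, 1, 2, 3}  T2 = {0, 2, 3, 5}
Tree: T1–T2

No — vertex 4 appears in no bag.

A tree decomposition must satisfy three properties: every vertex lies in some bag; for every edge, both endpoints lie together in some bag; and for every vertex, the bags containing it form a connected subtree. Here vertex 4 appears in no bag, so the decomposition is invalid.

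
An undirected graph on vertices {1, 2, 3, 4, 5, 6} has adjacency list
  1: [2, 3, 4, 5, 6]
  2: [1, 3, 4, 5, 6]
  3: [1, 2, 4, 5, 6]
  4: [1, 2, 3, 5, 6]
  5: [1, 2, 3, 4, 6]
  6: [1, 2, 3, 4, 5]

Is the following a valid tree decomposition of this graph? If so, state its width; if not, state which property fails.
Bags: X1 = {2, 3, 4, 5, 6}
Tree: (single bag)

No — vertex 1 appears in no bag.

A tree decomposition must satisfy three properties: every vertex lies in some bag; for every edge, both endpoints lie together in some bag; and for every vertex, the bags containing it form a connected subtree. Here vertex 1 appears in no bag, so the decomposition is invalid.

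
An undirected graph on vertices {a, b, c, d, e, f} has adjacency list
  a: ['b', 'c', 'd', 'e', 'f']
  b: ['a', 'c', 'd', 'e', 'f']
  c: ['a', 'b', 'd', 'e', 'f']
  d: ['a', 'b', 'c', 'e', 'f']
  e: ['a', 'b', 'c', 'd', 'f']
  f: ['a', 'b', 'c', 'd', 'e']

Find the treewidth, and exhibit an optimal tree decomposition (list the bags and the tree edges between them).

Treewidth 5.
One such decomposition:
Bags: B1 = {a, b, c, d, e, f}
Tree: (single bag)

With just one bag of size 6, the width is 6 − 1 = 5, so tw(G) ≤ 5. Conversely, {a, b, c, d, e, f} is a clique of size 6, and the vertices of any clique must share a bag in every tree decomposition; so some bag has ≥ 6 vertices and tw(G) ≥ 5. The upper and lower bounds meet at 5, so that is the treewidth.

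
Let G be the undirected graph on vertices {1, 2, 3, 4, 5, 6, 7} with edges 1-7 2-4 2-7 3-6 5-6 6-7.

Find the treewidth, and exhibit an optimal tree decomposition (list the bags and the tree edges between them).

Every bag has size at most 2, so the width is 2 − 1 = 1 and tw(G) ≤ 1. Since G has at least one edge (e.g. 6–5), it is not an edgeless graph, so tw(G) ≥ 1. The upper and lower bounds meet at 1, so that is the treewidth.

Treewidth 1.
Bags: B1 = {5, 6}  B2 = {6, 7}  B3 = {2, 7}  B4 = {3, 6}  B5 = {1, 7}  B6 = {2, 4}
Tree: B1–B2, B2–B3, B1–B4, B2–B5, B3–B6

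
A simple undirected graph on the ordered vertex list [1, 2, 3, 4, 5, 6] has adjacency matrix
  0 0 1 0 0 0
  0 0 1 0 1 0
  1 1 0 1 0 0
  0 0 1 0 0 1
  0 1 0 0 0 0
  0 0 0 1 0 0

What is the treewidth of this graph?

A width-1 tree decomposition is:
Bags: B1 = {3, 4}  B2 = {1, 3}  B3 = {4, 6}  B4 = {2, 3}  B5 = {2, 5}
Tree: B1–B2, B1–B3, B2–B4, B4–B5
The largest bag has 2 vertices, giving width 1; this decomposition certifies tw(G) ≤ 1. Any graph with an edge has treewidth ≥ 1, and G has the edge 4–3. Hence tw(G) = 1 exactly.

1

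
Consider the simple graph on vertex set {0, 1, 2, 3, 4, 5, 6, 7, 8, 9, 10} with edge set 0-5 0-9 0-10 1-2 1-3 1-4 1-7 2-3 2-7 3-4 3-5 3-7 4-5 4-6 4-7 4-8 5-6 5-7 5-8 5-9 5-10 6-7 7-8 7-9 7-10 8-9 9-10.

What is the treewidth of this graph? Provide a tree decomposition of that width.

Each bag holds 4 vertices, so the decomposition has width 3, which upper-bounds the treewidth. For the lower bound, the 4 vertices {0, 5, 9, 10} are pairwise adjacent, and any tree decomposition puts a clique entirely inside one bag — forcing width ≥ 3. The upper and lower bounds meet at 3, so that is the treewidth.

Treewidth 3.
Bags: B1 = {5, 7, 8, 9}  B2 = {4, 5, 7, 8}  B3 = {3, 4, 5, 7}  B4 = {1, 3, 4, 7}  B5 = {5, 7, 9, 10}  B6 = {0, 5, 9, 10}  B7 = {1, 2, 3, 7}  B8 = {4, 5, 6, 7}
Tree: B1–B2, B2–B3, B3–B4, B1–B5, B5–B6, B4–B7, B3–B8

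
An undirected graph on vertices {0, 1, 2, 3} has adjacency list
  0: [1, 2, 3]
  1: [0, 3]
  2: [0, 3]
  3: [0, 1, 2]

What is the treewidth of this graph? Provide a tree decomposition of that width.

Each bag holds 3 vertices, so the decomposition has width 2, which upper-bounds the treewidth. For the lower bound, the 3 vertices {0, 1, 3} are pairwise adjacent, and any tree decomposition puts a clique entirely inside one bag — forcing width ≥ 2. The upper and lower bounds meet at 2, so that is the treewidth.

Treewidth 2.
One such decomposition:
Bags: B1 = {0, 2, 3}  B2 = {0, 1, 3}
Tree: B1–B2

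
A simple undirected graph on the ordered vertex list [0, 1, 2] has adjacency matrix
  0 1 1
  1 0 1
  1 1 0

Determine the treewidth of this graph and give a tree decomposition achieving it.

Treewidth 2.
Bags: B1 = {0, 1, 2}
Tree: (single bag)

A single bag containing all 3 vertices is trivially a valid decomposition of width 2. For the lower bound, the 3 vertices {0, 1, 2} are pairwise adjacent, and any tree decomposition puts a clique entirely inside one bag — forcing width ≥ 2. Therefore the treewidth is 2.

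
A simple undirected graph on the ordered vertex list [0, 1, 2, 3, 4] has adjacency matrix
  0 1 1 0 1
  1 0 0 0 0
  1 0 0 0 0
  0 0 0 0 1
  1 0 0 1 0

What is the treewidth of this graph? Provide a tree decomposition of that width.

Treewidth 1.
One such decomposition:
Bags: B1 = {0, 1}  B2 = {0, 4}  B3 = {3, 4}  B4 = {0, 2}
Tree: B1–B2, B2–B3, B1–B4

Every bag has size at most 2, so the width is 2 − 1 = 1 and tw(G) ≤ 1. G has an edge, so its treewidth is at least 1. Hence tw(G) = 1 exactly.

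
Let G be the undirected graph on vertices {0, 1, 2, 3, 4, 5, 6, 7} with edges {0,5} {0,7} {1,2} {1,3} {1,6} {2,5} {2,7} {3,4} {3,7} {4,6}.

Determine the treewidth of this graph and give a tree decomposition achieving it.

Treewidth 2.
One such decomposition:
Bags: B1 = {3, 4, 6}  B2 = {1, 3, 6}  B3 = {1, 3, 7}  B4 = {1, 2, 7}  B5 = {0, 2, 7}  B6 = {0, 2, 5}
Tree: B1–B2, B2–B3, B3–B4, B4–B5, B5–B6

The largest bag has 3 vertices, giving width 2; this decomposition certifies tw(G) ≤ 2. The edges 4–6–1–3–4 form a cycle, so G is not a tree and its treewidth is at least 2. Hence tw(G) = 2 exactly.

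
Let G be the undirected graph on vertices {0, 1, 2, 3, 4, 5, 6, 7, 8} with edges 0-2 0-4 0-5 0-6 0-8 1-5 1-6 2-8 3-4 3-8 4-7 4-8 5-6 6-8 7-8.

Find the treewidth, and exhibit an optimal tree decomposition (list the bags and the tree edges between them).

The largest bag has 3 vertices, giving width 2; this decomposition certifies tw(G) ≤ 2. Conversely, {0, 2, 8} is a clique of size 3, and the vertices of any clique must share a bag in every tree decomposition; so some bag has ≥ 3 vertices and tw(G) ≥ 2. The upper and lower bounds meet at 2, so that is the treewidth.

Treewidth 2.
Bags: B1 = {0, 5, 6}  B2 = {0, 6, 8}  B3 = {0, 2, 8}  B4 = {0, 4, 8}  B5 = {4, 7, 8}  B6 = {3, 4, 8}  B7 = {1, 5, 6}
Tree: B1–B2, B2–B3, B3–B4, B4–B5, B4–B6, B1–B7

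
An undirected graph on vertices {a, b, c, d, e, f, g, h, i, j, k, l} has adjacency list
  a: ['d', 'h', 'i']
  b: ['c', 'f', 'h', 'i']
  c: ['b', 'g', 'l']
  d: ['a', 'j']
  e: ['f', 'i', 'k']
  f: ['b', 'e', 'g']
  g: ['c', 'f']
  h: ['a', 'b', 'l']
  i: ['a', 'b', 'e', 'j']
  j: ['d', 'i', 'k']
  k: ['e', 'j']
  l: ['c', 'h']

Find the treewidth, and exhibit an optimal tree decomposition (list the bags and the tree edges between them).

Treewidth 3.
Bags: B1 = {a, d, j, k}  B2 = {a, i, j, k}  B3 = {a, e, i, k}  B4 = {a, e, h, i}  B5 = {b, e, h, i}  B6 = {b, e, f, h}  B7 = {b, f, h, l}  B8 = {b, c, f, l}  B9 = {c, f, g, l}
Tree: B1–B2, B2–B3, B3–B4, B4–B5, B5–B6, B6–B7, B7–B8, B8–B9

Every bag has size at most 4, so the width is 4 − 1 = 3 and tw(G) ≤ 3. For the lower bound: the 4 vertex sets {d,j,k}, {a}, {i}, {b,e,f,h} are disjoint, each induces a connected subgraph, and every pair is joined by at least one edge of G. Contracting each set to a single vertex therefore yields K_{4} as a minor, and since treewidth is minor-monotone, tw(G) ≥ tw(K_{4}) = 3. Combining the bounds, tw(G) = 3.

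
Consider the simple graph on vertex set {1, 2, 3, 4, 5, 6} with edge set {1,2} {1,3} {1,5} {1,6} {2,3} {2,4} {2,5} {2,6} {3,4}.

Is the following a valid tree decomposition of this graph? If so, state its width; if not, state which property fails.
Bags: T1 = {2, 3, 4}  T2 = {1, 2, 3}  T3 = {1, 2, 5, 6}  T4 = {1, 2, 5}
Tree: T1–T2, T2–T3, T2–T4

A tree decomposition must satisfy three properties: every vertex lies in some bag; for every edge, both endpoints lie together in some bag; and for every vertex, the bags containing it form a connected subtree. Here bags containing vertex 5 are not connected in the tree, so the decomposition is invalid.

No — bags containing vertex 5 are not connected in the tree.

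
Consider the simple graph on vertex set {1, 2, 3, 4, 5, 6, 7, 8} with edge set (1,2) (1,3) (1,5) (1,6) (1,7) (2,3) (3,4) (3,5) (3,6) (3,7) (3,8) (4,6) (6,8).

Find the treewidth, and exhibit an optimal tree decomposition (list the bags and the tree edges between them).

Every bag has size at most 3, so the width is 3 − 1 = 2 and tw(G) ≤ 2. For the lower bound, the 3 vertices {3, 6, 8} are pairwise adjacent, and any tree decomposition puts a clique entirely inside one bag — forcing width ≥ 2. The upper and lower bounds meet at 2, so that is the treewidth.

Treewidth 2.
One such decomposition:
Bags: B1 = {3, 6, 8}  B2 = {1, 3, 6}  B3 = {1, 2, 3}  B4 = {3, 4, 6}  B5 = {1, 3, 7}  B6 = {1, 3, 5}
Tree: B1–B2, B2–B3, B1–B4, B3–B5, B5–B6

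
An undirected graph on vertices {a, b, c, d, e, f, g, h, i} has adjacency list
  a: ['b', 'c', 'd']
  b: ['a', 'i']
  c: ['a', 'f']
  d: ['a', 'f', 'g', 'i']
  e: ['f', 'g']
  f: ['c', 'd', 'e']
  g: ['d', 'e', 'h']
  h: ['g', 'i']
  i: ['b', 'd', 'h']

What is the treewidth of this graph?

A width-3 tree decomposition is:
Bags: B1 = {e, g, h, i}  B2 = {d, e, g, i}  B3 = {d, e, f, i}  B4 = {b, d, f, i}  B5 = {a, b, d, f}  B6 = {a, b, c, f}
Tree: B1–B2, B2–B3, B3–B4, B4–B5, B5–B6
Each bag holds 4 vertices, so the decomposition has width 3, which upper-bounds the treewidth. For the lower bound: the 4 vertex sets {e,g,h}, {i}, {d}, {a,b,c,f} are disjoint, each induces a connected subgraph, and every pair is joined by at least one edge of G. Contracting each set to a single vertex therefore yields K_{4} as a minor, and since treewidth is minor-monotone, tw(G) ≥ tw(K_{4}) = 3. Therefore the treewidth is 3.

3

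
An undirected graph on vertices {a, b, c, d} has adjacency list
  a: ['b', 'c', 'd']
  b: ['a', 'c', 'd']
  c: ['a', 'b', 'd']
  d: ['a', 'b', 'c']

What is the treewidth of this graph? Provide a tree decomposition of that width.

A single bag containing all 4 vertices is trivially a valid decomposition of width 3. For the lower bound, the 4 vertices {a, b, c, d} are pairwise adjacent, and any tree decomposition puts a clique entirely inside one bag — forcing width ≥ 3. Therefore the treewidth is 3.

Treewidth 3.
One such decomposition:
Bags: B1 = {a, b, c, d}
Tree: (single bag)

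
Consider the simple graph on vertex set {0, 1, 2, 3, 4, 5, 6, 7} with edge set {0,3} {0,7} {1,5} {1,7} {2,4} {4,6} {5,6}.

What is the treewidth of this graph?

1

A width-1 tree decomposition is:
Bags: B1 = {2, 4}  B2 = {4, 6}  B3 = {5, 6}  B4 = {1, 5}  B5 = {1, 7}  B6 = {0, 7}  B7 = {0, 3}
Tree: B1–B2, B2–B3, B3–B4, B4–B5, B5–B6, B6–B7
Every bag has size at most 2, so the width is 2 − 1 = 1 and tw(G) ≤ 1. Any graph with an edge has treewidth ≥ 1, and G has the edge 2–4. Combining the bounds, tw(G) = 1.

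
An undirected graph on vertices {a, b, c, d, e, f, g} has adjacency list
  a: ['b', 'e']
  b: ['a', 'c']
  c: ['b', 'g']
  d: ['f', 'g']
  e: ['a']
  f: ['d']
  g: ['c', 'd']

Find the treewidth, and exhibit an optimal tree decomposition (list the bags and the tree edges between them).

Treewidth 1.
Bags: B1 = {a, e}  B2 = {a, b}  B3 = {b, c}  B4 = {c, g}  B5 = {d, g}  B6 = {d, f}
Tree: B1–B2, B2–B3, B3–B4, B4–B5, B5–B6

The largest bag has 2 vertices, giving width 1; this decomposition certifies tw(G) ≤ 1. Since G has at least one edge (e.g. e–a), it is not an edgeless graph, so tw(G) ≥ 1. Hence tw(G) = 1 exactly.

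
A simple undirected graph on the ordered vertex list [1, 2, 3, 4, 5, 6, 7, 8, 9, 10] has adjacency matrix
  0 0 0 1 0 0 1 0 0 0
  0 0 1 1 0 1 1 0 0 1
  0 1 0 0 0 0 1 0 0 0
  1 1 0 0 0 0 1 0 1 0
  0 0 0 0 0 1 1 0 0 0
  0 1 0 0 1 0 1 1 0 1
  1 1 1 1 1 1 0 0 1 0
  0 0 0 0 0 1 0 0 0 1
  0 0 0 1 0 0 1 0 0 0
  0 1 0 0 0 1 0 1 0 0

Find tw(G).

A width-2 tree decomposition is:
Bags: B1 = {2, 6, 7}  B2 = {2, 4, 7}  B3 = {5, 6, 7}  B4 = {4, 7, 9}  B5 = {2, 6, 10}  B6 = {1, 4, 7}  B7 = {6, 8, 10}  B8 = {2, 3, 7}
Tree: B1–B2, B1–B3, B2–B4, B1–B5, B2–B6, B5–B7, B2–B8
Each bag holds 3 vertices, so the decomposition has width 2, which upper-bounds the treewidth. On the other hand G contains the 3-clique {6, 8, 10}. A clique must lie in a single bag of any decomposition, so no decomposition can have width below 2. Combining the bounds, tw(G) = 2.

2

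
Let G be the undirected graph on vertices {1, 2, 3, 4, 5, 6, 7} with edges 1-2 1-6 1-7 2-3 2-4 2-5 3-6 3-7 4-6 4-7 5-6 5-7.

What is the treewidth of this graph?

A width-3 tree decomposition is:
Bags: B1 = {2, 3, 6, 7}  B2 = {1, 2, 6, 7}  B3 = {2, 5, 6, 7}  B4 = {2, 4, 6, 7}
Tree: B1–B2, B2–B3, B3–B4
The largest bag has 4 vertices, giving width 3; this decomposition certifies tw(G) ≤ 3. For the lower bound: the 4 vertex sets {3,6}, {1,7}, {2}, {5} are disjoint, each induces a connected subgraph, and every pair is joined by at least one edge of G. Contracting each set to a single vertex therefore yields K_{4} as a minor, and since treewidth is minor-monotone, tw(G) ≥ tw(K_{4}) = 3. Therefore the treewidth is 3.

3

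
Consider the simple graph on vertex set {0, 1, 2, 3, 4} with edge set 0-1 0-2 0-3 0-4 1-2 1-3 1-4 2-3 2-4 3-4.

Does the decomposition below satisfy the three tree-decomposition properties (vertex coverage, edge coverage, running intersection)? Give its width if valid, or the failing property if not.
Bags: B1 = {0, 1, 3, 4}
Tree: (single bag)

A tree decomposition must satisfy three properties: every vertex lies in some bag; for every edge, both endpoints lie together in some bag; and for every vertex, the bags containing it form a connected subtree. Here vertex 2 appears in no bag, so the decomposition is invalid.

No — vertex 2 appears in no bag.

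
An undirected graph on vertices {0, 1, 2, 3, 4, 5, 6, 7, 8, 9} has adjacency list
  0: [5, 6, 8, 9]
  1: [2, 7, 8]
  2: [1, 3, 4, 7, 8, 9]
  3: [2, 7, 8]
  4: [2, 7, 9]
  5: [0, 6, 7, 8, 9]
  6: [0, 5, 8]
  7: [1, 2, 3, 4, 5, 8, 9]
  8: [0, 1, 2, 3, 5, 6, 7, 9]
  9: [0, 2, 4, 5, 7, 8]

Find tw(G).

3

A width-3 tree decomposition is:
Bags: B1 = {5, 7, 8, 9}  B2 = {0, 5, 8, 9}  B3 = {2, 7, 8, 9}  B4 = {0, 5, 6, 8}  B5 = {2, 4, 7, 9}  B6 = {2, 3, 7, 8}  B7 = {1, 2, 7, 8}
Tree: B1–B2, B1–B3, B2–B4, B3–B5, B3–B6, B6–B7
The largest bag has 4 vertices, giving width 3; this decomposition certifies tw(G) ≤ 3. For the lower bound, the 4 vertices {0, 5, 8, 9} are pairwise adjacent, and any tree decomposition puts a clique entirely inside one bag — forcing width ≥ 3. Hence tw(G) = 3 exactly.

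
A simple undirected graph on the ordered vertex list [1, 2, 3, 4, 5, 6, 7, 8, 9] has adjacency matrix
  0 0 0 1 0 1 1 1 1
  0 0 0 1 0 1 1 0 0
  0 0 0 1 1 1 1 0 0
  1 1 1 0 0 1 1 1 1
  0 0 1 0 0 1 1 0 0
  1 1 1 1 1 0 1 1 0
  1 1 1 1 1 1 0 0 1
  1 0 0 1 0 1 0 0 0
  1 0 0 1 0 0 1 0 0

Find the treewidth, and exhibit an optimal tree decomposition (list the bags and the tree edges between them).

Each bag holds 4 vertices, so the decomposition has width 3, which upper-bounds the treewidth. Conversely, {1, 4, 7, 9} is a clique of size 4, and the vertices of any clique must share a bag in every tree decomposition; so some bag has ≥ 4 vertices and tw(G) ≥ 3. The upper and lower bounds meet at 3, so that is the treewidth.

Treewidth 3.
One such decomposition:
Bags: B1 = {1, 4, 7, 9}  B2 = {1, 4, 6, 7}  B3 = {2, 4, 6, 7}  B4 = {3, 4, 6, 7}  B5 = {1, 4, 6, 8}  B6 = {3, 5, 6, 7}
Tree: B1–B2, B2–B3, B2–B4, B2–B5, B4–B6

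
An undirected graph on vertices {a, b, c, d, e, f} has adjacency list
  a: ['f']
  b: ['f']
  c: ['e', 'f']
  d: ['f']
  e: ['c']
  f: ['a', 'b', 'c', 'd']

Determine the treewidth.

A width-1 tree decomposition is:
Bags: B1 = {d, f}  B2 = {c, f}  B3 = {b, f}  B4 = {a, f}  B5 = {c, e}
Tree: B1–B2, B2–B3, B2–B4, B2–B5
Each bag holds 2 vertices, so the decomposition has width 1, which upper-bounds the treewidth. Any graph with an edge has treewidth ≥ 1, and G has the edge d–f. Hence tw(G) = 1 exactly.

1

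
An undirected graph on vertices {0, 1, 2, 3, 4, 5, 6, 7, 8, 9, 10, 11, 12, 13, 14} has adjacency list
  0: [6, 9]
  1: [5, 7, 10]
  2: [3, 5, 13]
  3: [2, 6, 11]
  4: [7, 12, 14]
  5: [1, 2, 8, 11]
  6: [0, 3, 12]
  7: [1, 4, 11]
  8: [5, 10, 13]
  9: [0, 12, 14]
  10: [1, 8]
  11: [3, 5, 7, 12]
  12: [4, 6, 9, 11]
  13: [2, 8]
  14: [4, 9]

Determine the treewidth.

A width-3 tree decomposition is:
Bags: B1 = {1, 8, 10, 13}  B2 = {1, 5, 8, 13}  B3 = {1, 2, 5, 13}  B4 = {1, 2, 5, 7}  B5 = {2, 5, 7, 11}  B6 = {2, 3, 7, 11}  B7 = {3, 4, 7, 11}  B8 = {3, 4, 11, 12}  B9 = {3, 4, 6, 12}  B10 = {4, 6, 12, 14}  B11 = {6, 9, 12, 14}  B12 = {0, 6, 9, 14}
Tree: B1–B2, B2–B3, B3–B4, B4–B5, B5–B6, B6–B7, B7–B8, B8–B9, B9–B10, B10–B11, B11–B12
Each bag holds 4 vertices, so the decomposition has width 3, which upper-bounds the treewidth. For the lower bound: the 4 vertex sets {8,10,13}, {1}, {5}, {2,3,7,11} are disjoint, each induces a connected subgraph, and every pair is joined by at least one edge of G. Contracting each set to a single vertex therefore yields K_{4} as a minor, and since treewidth is minor-monotone, tw(G) ≥ tw(K_{4}) = 3. The upper and lower bounds meet at 3, so that is the treewidth.

3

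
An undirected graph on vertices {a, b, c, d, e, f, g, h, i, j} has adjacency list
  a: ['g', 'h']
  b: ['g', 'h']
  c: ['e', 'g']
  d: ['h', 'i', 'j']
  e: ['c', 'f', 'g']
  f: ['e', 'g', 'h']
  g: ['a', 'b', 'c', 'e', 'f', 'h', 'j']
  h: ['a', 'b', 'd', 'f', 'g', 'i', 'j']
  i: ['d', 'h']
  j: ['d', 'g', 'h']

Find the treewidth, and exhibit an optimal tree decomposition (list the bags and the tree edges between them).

Every bag has size at most 3, so the width is 3 − 1 = 2 and tw(G) ≤ 2. Conversely, {d, h, j} is a clique of size 3, and the vertices of any clique must share a bag in every tree decomposition; so some bag has ≥ 3 vertices and tw(G) ≥ 2. Hence tw(G) = 2 exactly.

Treewidth 2.
One such decomposition:
Bags: B1 = {f, g, h}  B2 = {e, f, g}  B3 = {b, g, h}  B4 = {g, h, j}  B5 = {a, g, h}  B6 = {d, h, j}  B7 = {c, e, g}  B8 = {d, h, i}
Tree: B1–B2, B1–B3, B1–B4, B1–B5, B4–B6, B2–B7, B6–B8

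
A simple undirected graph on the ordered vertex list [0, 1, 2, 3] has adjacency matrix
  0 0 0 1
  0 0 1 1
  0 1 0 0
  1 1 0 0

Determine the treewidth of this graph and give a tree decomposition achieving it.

Treewidth 1.
Bags: B1 = {1, 2}  B2 = {1, 3}  B3 = {0, 3}
Tree: B1–B2, B2–B3

Every bag has size at most 2, so the width is 2 − 1 = 1 and tw(G) ≤ 1. Since G has at least one edge (e.g. 2–1), it is not an edgeless graph, so tw(G) ≥ 1. Combining the bounds, tw(G) = 1.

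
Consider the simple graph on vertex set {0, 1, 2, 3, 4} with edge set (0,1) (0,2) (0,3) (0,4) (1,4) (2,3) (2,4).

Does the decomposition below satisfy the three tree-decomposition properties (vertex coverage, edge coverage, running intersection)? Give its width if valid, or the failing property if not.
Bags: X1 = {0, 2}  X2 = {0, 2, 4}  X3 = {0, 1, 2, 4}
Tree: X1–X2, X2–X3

A tree decomposition must satisfy three properties: every vertex lies in some bag; for every edge, both endpoints lie together in some bag; and for every vertex, the bags containing it form a connected subtree. Here vertex 3 appears in no bag, so the decomposition is invalid.

No — vertex 3 appears in no bag.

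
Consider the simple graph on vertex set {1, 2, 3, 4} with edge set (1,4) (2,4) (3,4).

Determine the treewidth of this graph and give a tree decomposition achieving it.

Every bag has size at most 2, so the width is 2 − 1 = 1 and tw(G) ≤ 1. G has an edge, so its treewidth is at least 1. The upper and lower bounds meet at 1, so that is the treewidth.

Treewidth 1.
One optimal decomposition is:
Bags: B1 = {2, 4}  B2 = {1, 4}  B3 = {3, 4}
Tree: B1–B2, B2–B3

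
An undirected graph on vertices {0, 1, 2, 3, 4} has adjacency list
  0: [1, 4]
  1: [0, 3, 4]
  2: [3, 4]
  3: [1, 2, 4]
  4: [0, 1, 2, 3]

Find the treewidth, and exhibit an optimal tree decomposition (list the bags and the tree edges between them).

Treewidth 2.
One optimal decomposition is:
Bags: B1 = {1, 3, 4}  B2 = {2, 3, 4}  B3 = {0, 1, 4}
Tree: B1–B2, B1–B3

Every bag has size at most 3, so the width is 3 − 1 = 2 and tw(G) ≤ 2. Conversely, {0, 1, 4} is a clique of size 3, and the vertices of any clique must share a bag in every tree decomposition; so some bag has ≥ 3 vertices and tw(G) ≥ 2. The upper and lower bounds meet at 2, so that is the treewidth.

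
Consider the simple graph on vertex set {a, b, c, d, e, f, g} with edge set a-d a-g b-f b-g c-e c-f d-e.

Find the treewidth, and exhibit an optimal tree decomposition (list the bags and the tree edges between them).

Treewidth 2.
One such decomposition:
Bags: B1 = {a, d, e}  B2 = {a, e, g}  B3 = {b, e, g}  B4 = {b, e, f}  B5 = {c, e, f}
Tree: B1–B2, B2–B3, B3–B4, B4–B5

Every bag has size at most 3, so the width is 3 − 1 = 2 and tw(G) ≤ 2. The edges e–d–a–g–b–f–c–e form a cycle, so G is not a tree and its treewidth is at least 2. Therefore the treewidth is 2.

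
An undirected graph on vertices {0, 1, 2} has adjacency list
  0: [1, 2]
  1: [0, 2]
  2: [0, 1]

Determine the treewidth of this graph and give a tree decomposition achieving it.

Treewidth 2.
Bags: B1 = {0, 1, 2}
Tree: (single bag)

A single bag containing all 3 vertices is trivially a valid decomposition of width 2. Conversely, {0, 1, 2} is a clique of size 3, and the vertices of any clique must share a bag in every tree decomposition; so some bag has ≥ 3 vertices and tw(G) ≥ 2. The upper and lower bounds meet at 2, so that is the treewidth.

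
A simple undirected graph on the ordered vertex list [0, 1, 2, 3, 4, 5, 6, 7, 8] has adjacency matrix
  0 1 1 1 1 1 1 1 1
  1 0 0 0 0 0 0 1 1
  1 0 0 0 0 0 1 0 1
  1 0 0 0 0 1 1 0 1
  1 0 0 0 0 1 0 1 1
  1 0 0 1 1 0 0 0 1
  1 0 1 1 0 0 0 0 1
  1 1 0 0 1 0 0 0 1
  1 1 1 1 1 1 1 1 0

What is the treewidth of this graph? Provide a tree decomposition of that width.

Every bag has size at most 4, so the width is 4 − 1 = 3 and tw(G) ≤ 3. On the other hand G contains the 4-clique {0, 1, 7, 8}. A clique must lie in a single bag of any decomposition, so no decomposition can have width below 3. Combining the bounds, tw(G) = 3.

Treewidth 3.
One optimal decomposition is:
Bags: B1 = {0, 4, 5, 8}  B2 = {0, 3, 5, 8}  B3 = {0, 4, 7, 8}  B4 = {0, 3, 6, 8}  B5 = {0, 1, 7, 8}  B6 = {0, 2, 6, 8}
Tree: B1–B2, B1–B3, B2–B4, B3–B5, B4–B6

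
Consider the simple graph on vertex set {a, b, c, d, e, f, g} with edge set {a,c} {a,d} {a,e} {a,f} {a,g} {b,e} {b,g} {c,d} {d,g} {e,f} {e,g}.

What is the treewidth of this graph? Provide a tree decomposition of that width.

Every bag has size at most 3, so the width is 3 − 1 = 2 and tw(G) ≤ 2. Conversely, {a, d, g} is a clique of size 3, and the vertices of any clique must share a bag in every tree decomposition; so some bag has ≥ 3 vertices and tw(G) ≥ 2. Combining the bounds, tw(G) = 2.

Treewidth 2.
Bags: B1 = {a, e, g}  B2 = {a, e, f}  B3 = {a, d, g}  B4 = {b, e, g}  B5 = {a, c, d}
Tree: B1–B2, B1–B3, B1–B4, B3–B5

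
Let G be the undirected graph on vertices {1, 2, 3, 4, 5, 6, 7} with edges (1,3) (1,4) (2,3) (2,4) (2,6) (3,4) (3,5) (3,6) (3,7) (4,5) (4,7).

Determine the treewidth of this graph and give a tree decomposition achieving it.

Each bag holds 3 vertices, so the decomposition has width 2, which upper-bounds the treewidth. For the lower bound, the 3 vertices {1, 3, 4} are pairwise adjacent, and any tree decomposition puts a clique entirely inside one bag — forcing width ≥ 2. Combining the bounds, tw(G) = 2.

Treewidth 2.
One such decomposition:
Bags: B1 = {2, 3, 4}  B2 = {3, 4, 7}  B3 = {1, 3, 4}  B4 = {2, 3, 6}  B5 = {3, 4, 5}
Tree: B1–B2, B2–B3, B1–B4, B3–B5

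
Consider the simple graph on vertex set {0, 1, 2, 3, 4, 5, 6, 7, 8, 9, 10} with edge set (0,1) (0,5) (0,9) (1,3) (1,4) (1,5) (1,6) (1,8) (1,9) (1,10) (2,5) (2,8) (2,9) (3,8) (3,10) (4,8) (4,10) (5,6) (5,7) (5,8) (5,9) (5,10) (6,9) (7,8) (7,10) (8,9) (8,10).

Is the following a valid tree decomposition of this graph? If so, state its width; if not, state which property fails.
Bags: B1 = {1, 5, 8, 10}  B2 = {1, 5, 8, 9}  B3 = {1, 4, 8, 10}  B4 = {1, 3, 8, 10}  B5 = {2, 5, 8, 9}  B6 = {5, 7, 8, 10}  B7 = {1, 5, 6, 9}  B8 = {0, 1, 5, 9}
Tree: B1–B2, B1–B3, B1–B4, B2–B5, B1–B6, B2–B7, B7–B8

Every vertex of G appears in some bag (union = {0, 1, 2, 3, 4, 5, 6, 7, 8, 9, 10}); every edge is covered by a bag; and for each vertex v the set of bags containing v is connected in the bag tree. The decomposition is therefore valid. The largest bag has 4 vertices, so the width is 3.

Yes; width 3.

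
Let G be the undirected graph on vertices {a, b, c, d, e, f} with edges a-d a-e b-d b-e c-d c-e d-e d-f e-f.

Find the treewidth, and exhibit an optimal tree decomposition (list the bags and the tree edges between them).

Treewidth 2.
Bags: B1 = {b, d, e}  B2 = {d, e, f}  B3 = {c, d, e}  B4 = {a, d, e}
Tree: B1–B2, B1–B3, B3–B4

Every bag has size at most 3, so the width is 3 − 1 = 2 and tw(G) ≤ 2. For the lower bound, the 3 vertices {d, e, f} are pairwise adjacent, and any tree decomposition puts a clique entirely inside one bag — forcing width ≥ 2. Hence tw(G) = 2 exactly.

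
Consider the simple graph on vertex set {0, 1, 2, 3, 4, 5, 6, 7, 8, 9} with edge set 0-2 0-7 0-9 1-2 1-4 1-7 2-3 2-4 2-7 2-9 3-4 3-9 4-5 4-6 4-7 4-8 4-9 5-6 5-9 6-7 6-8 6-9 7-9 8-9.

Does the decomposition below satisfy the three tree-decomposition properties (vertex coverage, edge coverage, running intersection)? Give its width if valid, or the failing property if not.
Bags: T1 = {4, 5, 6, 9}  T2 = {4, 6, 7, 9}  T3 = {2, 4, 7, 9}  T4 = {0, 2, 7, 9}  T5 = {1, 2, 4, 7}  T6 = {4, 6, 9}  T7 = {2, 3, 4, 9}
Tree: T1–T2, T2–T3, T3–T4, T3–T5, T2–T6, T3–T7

No — vertex 8 appears in no bag.

A tree decomposition must satisfy three properties: every vertex lies in some bag; for every edge, both endpoints lie together in some bag; and for every vertex, the bags containing it form a connected subtree. Here vertex 8 appears in no bag, so the decomposition is invalid.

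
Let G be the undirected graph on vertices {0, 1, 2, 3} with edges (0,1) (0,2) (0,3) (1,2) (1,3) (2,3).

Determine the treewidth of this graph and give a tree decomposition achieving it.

A single bag containing all 4 vertices is trivially a valid decomposition of width 3. For the lower bound, the 4 vertices {0, 1, 2, 3} are pairwise adjacent, and any tree decomposition puts a clique entirely inside one bag — forcing width ≥ 3. Therefore the treewidth is 3.

Treewidth 3.
One optimal decomposition is:
Bags: B1 = {0, 1, 2, 3}
Tree: (single bag)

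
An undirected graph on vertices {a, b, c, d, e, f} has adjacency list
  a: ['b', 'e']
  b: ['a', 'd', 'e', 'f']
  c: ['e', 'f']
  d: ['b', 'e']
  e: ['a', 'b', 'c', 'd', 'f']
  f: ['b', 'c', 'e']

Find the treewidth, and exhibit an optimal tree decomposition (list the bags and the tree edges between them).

Treewidth 2.
One such decomposition:
Bags: B1 = {b, d, e}  B2 = {b, e, f}  B3 = {a, b, e}  B4 = {c, e, f}
Tree: B1–B2, B1–B3, B2–B4

Every bag has size at most 3, so the width is 3 − 1 = 2 and tw(G) ≤ 2. For the lower bound, the 3 vertices {c, e, f} are pairwise adjacent, and any tree decomposition puts a clique entirely inside one bag — forcing width ≥ 2. The upper and lower bounds meet at 2, so that is the treewidth.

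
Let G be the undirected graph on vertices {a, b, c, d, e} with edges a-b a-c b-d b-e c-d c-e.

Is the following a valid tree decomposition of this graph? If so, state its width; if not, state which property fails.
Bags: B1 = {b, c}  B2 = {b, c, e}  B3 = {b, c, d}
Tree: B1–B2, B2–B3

No — vertex a appears in no bag.

A tree decomposition must satisfy three properties: every vertex lies in some bag; for every edge, both endpoints lie together in some bag; and for every vertex, the bags containing it form a connected subtree. Here vertex a appears in no bag, so the decomposition is invalid.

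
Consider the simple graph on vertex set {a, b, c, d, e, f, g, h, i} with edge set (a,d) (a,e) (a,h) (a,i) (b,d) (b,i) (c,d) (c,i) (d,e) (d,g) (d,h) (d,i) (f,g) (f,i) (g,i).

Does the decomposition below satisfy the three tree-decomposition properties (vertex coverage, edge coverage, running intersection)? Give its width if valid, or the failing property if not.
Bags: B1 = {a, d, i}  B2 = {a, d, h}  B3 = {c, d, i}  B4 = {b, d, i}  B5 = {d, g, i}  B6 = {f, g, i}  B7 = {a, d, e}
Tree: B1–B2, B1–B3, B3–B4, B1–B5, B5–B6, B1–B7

Every vertex of G appears in some bag (union = {a, b, c, d, e, f, g, h, i}); every edge is covered by a bag; and for each vertex v the set of bags containing v is connected in the bag tree. The decomposition is therefore valid. The largest bag has 3 vertices, so the width is 2.

Yes; width 2.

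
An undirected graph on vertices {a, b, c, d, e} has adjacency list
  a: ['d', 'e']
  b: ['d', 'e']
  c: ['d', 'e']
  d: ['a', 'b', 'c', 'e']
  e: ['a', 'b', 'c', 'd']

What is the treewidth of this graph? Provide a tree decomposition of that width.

Every bag has size at most 3, so the width is 3 − 1 = 2 and tw(G) ≤ 2. On the other hand G contains the 3-clique {c, d, e}. A clique must lie in a single bag of any decomposition, so no decomposition can have width below 2. The upper and lower bounds meet at 2, so that is the treewidth.

Treewidth 2.
One such decomposition:
Bags: B1 = {a, d, e}  B2 = {b, d, e}  B3 = {c, d, e}
Tree: B1–B2, B1–B3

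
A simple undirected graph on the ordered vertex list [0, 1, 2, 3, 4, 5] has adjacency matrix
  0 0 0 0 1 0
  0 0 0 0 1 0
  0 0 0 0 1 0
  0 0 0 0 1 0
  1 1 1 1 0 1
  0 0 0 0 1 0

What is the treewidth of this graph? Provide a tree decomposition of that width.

Each bag holds 2 vertices, so the decomposition has width 1, which upper-bounds the treewidth. G has an edge, so its treewidth is at least 1. Therefore the treewidth is 1.

Treewidth 1.
Bags: B1 = {4, 5}  B2 = {0, 4}  B3 = {1, 4}  B4 = {2, 4}  B5 = {3, 4}
Tree: B1–B2, B1–B3, B2–B4, B2–B5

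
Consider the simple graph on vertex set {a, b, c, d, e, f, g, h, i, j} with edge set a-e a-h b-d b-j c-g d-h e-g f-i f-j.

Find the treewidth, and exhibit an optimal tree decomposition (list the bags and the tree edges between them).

Treewidth 1.
Bags: B1 = {f, i}  B2 = {f, j}  B3 = {b, j}  B4 = {b, d}  B5 = {d, h}  B6 = {a, h}  B7 = {a, e}  B8 = {e, g}  B9 = {c, g}
Tree: B1–B2, B2–B3, B3–B4, B4–B5, B5–B6, B6–B7, B7–B8, B8–B9

Every bag has size at most 2, so the width is 2 − 1 = 1 and tw(G) ≤ 1. Any graph with an edge has treewidth ≥ 1, and G has the edge i–f. Hence tw(G) = 1 exactly.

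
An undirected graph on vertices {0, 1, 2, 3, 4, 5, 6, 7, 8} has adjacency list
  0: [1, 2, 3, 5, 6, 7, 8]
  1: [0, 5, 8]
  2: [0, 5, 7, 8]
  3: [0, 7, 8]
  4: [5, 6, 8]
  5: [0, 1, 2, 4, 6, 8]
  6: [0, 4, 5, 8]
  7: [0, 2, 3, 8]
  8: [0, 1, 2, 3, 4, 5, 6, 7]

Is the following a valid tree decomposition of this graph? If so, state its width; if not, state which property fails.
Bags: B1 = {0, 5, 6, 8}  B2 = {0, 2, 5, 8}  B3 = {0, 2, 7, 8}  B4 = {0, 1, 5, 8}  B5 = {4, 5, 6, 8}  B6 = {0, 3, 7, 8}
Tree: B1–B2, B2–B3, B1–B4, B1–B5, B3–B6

Yes; width 3.

Every vertex of G appears in some bag (union = {0, 1, 2, 3, 4, 5, 6, 7, 8}); every edge is covered by a bag; and for each vertex v the set of bags containing v is connected in the bag tree. The decomposition is therefore valid. The largest bag has 4 vertices, so the width is 3.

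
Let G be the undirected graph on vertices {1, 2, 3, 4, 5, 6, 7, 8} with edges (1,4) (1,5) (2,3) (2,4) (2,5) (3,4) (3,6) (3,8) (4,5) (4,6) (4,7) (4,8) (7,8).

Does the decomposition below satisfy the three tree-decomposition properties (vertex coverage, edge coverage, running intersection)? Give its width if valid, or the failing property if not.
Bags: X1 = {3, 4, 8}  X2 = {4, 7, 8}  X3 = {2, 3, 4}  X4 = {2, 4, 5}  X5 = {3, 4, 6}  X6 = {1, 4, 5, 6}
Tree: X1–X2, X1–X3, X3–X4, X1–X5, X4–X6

A tree decomposition must satisfy three properties: every vertex lies in some bag; for every edge, both endpoints lie together in some bag; and for every vertex, the bags containing it form a connected subtree. Here bags containing vertex 6 are not connected in the tree, so the decomposition is invalid.

No — bags containing vertex 6 are not connected in the tree.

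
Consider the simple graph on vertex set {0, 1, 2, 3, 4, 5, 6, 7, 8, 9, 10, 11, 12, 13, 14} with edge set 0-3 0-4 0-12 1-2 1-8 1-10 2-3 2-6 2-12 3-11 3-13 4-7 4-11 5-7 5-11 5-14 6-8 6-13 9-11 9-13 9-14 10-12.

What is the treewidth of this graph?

A width-3 tree decomposition is:
Bags: B1 = {4, 5, 7, 14}  B2 = {4, 5, 11, 14}  B3 = {4, 9, 11, 14}  B4 = {0, 4, 9, 11}  B5 = {0, 3, 9, 11}  B6 = {0, 3, 9, 13}  B7 = {0, 3, 12, 13}  B8 = {2, 3, 12, 13}  B9 = {2, 6, 12, 13}  B10 = {2, 6, 10, 12}  B11 = {1, 2, 6, 10}  B12 = {1, 6, 8, 10}
Tree: B1–B2, B2–B3, B3–B4, B4–B5, B5–B6, B6–B7, B7–B8, B8–B9, B9–B10, B10–B11, B11–B12
The largest bag has 4 vertices, giving width 3; this decomposition certifies tw(G) ≤ 3. For the lower bound: the 4 vertex sets {5,7,14}, {4}, {11}, {0,3,9,13} are disjoint, each induces a connected subgraph, and every pair is joined by at least one edge of G. Contracting each set to a single vertex therefore yields K_{4} as a minor, and since treewidth is minor-monotone, tw(G) ≥ tw(K_{4}) = 3. Therefore the treewidth is 3.

3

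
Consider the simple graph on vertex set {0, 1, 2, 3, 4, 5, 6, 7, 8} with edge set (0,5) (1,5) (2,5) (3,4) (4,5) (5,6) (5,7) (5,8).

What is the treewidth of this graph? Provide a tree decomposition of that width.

Treewidth 1.
Bags: B1 = {5, 6}  B2 = {2, 5}  B3 = {5, 8}  B4 = {0, 5}  B5 = {4, 5}  B6 = {3, 4}  B7 = {1, 5}  B8 = {5, 7}
Tree: B1–B2, B1–B3, B2–B4, B4–B5, B5–B6, B1–B7, B5–B8

Each bag holds 2 vertices, so the decomposition has width 1, which upper-bounds the treewidth. G has an edge, so its treewidth is at least 1. Therefore the treewidth is 1.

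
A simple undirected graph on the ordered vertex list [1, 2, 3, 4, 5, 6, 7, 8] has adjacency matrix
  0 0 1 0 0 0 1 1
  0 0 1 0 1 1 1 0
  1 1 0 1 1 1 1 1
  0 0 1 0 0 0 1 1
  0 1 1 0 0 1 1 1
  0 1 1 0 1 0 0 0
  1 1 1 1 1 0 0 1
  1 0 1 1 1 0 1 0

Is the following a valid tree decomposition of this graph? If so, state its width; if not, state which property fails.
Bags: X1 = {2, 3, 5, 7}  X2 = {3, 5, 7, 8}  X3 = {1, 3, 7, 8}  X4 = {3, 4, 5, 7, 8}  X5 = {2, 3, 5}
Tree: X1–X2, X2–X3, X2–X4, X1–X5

A tree decomposition must satisfy three properties: every vertex lies in some bag; for every edge, both endpoints lie together in some bag; and for every vertex, the bags containing it form a connected subtree. Here vertex 6 appears in no bag, so the decomposition is invalid.

No — vertex 6 appears in no bag.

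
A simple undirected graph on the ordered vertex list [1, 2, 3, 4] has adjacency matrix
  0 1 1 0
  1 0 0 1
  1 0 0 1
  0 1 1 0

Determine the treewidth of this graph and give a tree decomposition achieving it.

Treewidth 2.
Bags: B1 = {1, 2, 4}  B2 = {1, 3, 4}
Tree: B1–B2

Every bag has size at most 3, so the width is 3 − 1 = 2 and tw(G) ≤ 2. For the lower bound, G contains the cycle 1–2–4–3–1, so G is not a forest; only forests have treewidth ≤ 1, hence tw(G) ≥ 2. The upper and lower bounds meet at 2, so that is the treewidth.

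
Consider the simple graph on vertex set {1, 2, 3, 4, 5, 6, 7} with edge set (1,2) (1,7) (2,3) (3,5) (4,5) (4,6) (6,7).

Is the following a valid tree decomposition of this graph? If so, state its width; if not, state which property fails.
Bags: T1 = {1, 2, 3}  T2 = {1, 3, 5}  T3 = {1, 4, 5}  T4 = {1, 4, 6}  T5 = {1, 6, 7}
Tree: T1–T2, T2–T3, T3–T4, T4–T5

Yes; width 2.

Checking the three conditions: (i) the bags cover all of {1, 2, 3, 4, 5, 6, 7}; (ii) for each edge, some bag contains both endpoints; (iii) the bags containing any fixed vertex form a subtree. All hold, so the decomposition is valid with width 3 − 1 = 2.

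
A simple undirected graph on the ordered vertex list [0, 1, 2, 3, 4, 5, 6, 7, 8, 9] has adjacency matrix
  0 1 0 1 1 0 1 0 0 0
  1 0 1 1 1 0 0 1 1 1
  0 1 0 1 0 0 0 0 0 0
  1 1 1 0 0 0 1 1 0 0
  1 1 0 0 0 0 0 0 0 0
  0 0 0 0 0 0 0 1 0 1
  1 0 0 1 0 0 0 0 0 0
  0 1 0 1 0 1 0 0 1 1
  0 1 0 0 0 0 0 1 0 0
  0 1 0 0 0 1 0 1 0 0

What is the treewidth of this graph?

A width-2 tree decomposition is:
Bags: B1 = {1, 3, 7}  B2 = {0, 1, 3}  B3 = {1, 7, 9}  B4 = {0, 1, 4}  B5 = {1, 2, 3}  B6 = {0, 3, 6}  B7 = {1, 7, 8}  B8 = {5, 7, 9}
Tree: B1–B2, B1–B3, B2–B4, B1–B5, B2–B6, B1–B7, B3–B8
Every bag has size at most 3, so the width is 3 − 1 = 2 and tw(G) ≤ 2. Conversely, {1, 7, 8} is a clique of size 3, and the vertices of any clique must share a bag in every tree decomposition; so some bag has ≥ 3 vertices and tw(G) ≥ 2. Therefore the treewidth is 2.

2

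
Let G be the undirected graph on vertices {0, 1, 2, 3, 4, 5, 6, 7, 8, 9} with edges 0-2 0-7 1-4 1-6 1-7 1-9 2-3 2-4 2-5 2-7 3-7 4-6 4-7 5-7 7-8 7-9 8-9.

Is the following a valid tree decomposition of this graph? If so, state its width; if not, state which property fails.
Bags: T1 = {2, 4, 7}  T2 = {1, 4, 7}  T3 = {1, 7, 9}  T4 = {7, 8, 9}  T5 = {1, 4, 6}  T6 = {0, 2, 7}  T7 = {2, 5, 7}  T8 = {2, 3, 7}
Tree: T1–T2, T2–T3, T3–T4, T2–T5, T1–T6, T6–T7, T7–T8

Yes; width 2.

Checking the three conditions: (i) the bags cover all of {0, 1, 2, 3, 4, 5, 6, 7, 8, 9}; (ii) for each edge, some bag contains both endpoints; (iii) the bags containing any fixed vertex form a subtree. All hold, so the decomposition is valid with width 3 − 1 = 2.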